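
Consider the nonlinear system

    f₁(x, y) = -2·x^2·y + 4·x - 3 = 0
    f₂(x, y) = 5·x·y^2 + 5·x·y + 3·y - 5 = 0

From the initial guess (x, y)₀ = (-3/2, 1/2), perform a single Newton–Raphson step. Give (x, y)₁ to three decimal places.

At (-3/2, 1/2): F = (-11.250, -9.125).
Jacobian J = [[-4·x·y + 4, -2·x^2], [5·y^2 + 5·y, 10·x·y + 5·x + 3]].
At the point, J = [[7.000, -4.500], [3.750, -12.000]] (det J = -67.125).
Solving J·Δ = −F gives Δ = (1.399, -0.323).
Then the next iterate is (x, y)₁ = (-0.101, 0.177).

(-0.101, 0.177)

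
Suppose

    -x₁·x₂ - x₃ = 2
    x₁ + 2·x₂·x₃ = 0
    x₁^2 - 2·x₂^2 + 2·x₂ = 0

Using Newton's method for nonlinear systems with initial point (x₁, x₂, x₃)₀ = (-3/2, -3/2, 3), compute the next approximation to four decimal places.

(2.6649, 0.7181, 5.3245)

At (-3/2, -3/2, 3): F = (-7.2500, -10.5000, -5.2500).
Jacobian J = [[-x₂, -x₁, -1], [1, 2·x₃, 2·x₂], [2·x₁, -4·x₂ + 2, 0]].
At the point, J = [[1.5000, 1.5000, -1.0000], [1.0000, 6.0000, -3.0000], [-3.0000, 8.0000, 0.0000]] (det J = 23.5000).
Solving J·Δ = −F gives Δ = (4.1649, 2.2181, 2.3245).
Then the next iterate is (x₁, x₂, x₃)₁ = (2.6649, 0.7181, 5.3245).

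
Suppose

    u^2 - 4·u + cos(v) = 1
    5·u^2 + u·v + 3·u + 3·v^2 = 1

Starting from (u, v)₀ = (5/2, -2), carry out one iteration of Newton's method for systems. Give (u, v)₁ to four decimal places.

(2.7531, 3.4032)

At (5/2, -2): F = (-5.166147, 44.7500).
Jacobian J = [[2·u - 4, -sin(v)], [10·u + v + 3, u + 6·v]].
At the point, J = [[1.0000, 0.909297], [26.0000, -9.5000]] (det J = -33.141733).
Solving J·Δ = −F gives Δ = (0.2531, 5.4032).
Then the next iterate is (u, v)₁ = (2.7531, 3.4032).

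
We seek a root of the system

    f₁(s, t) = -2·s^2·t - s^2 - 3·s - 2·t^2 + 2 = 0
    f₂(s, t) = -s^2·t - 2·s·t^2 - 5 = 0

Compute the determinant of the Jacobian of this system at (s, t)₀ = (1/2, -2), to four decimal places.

J = [[-4·s·t - 2·s - 3, -2·s^2 - 4·t], [-2·s·t - 2·t^2, -s^2 - 4·s·t]].
At the point, J = [[0.0000, 7.5000], [-6.0000, 3.7500]].
det J = 45.0000.

45.0000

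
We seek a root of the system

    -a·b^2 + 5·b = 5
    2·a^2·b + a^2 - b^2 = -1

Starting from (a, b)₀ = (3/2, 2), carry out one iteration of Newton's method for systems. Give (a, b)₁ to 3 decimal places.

(0.904, 3.385)

At (3/2, 2): F = (-1.000, 8.250).
Jacobian J = [[-b^2, -2·a·b + 5], [4·a·b + 2·a, 2·a^2 - 2·b]].
At the point, J = [[-4.000, -1.000], [15.000, 0.500]] (det J = 13.000).
Solving J·Δ = −F gives Δ = (-0.596, 1.385).
Then the next iterate is (a, b)₁ = (0.904, 3.385).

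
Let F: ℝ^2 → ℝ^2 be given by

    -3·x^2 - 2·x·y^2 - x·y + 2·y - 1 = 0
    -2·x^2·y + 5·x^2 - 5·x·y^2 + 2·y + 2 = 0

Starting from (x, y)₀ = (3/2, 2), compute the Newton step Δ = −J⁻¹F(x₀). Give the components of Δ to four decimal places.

At (3/2, 2): F = (-18.7500, -21.7500).
Jacobian J = [[-6·x - 2·y^2 - y, -4·x·y - x + 2], [-4·x·y + 10·x - 5·y^2, -2·x^2 - 10·x·y + 2]].
At the point, J = [[-19.0000, -11.5000], [-17.0000, -32.5000]] (det J = 422.0000).
Solving J·Δ = −F gives Δ = (-0.8513, -0.2239).

(-0.8513, -0.2239)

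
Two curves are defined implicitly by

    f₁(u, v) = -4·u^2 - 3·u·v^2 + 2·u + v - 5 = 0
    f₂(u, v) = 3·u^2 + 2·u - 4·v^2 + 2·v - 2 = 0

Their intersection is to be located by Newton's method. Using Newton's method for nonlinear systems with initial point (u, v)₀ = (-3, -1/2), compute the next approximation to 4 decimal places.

(2.7660, 12.0426)

At (-3, -1/2): F = (-45.2500, 17.0000).
Jacobian J = [[-8·u - 3·v^2 + 2, -6·u·v + 1], [6·u + 2, -8·v + 2]].
At the point, J = [[25.2500, -8.0000], [-16.0000, 6.0000]] (det J = 23.5000).
Solving J·Δ = −F gives Δ = (5.7660, 12.5426).
Then the next iterate is (u, v)₁ = (2.7660, 12.0426).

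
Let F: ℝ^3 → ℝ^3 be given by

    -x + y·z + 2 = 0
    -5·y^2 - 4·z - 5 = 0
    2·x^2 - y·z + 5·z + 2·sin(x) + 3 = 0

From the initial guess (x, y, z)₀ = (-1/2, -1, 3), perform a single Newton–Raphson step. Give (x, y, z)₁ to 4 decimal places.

(5.0760, 0.1520, 0.3800)

At (-1/2, -1, 3): F = (-0.5000, -22.0000, 20.541149).
Jacobian J = [[-1, z, y], [0, -10·y, -4], [4·x + 2·cos(x), -z, -y + 5]].
At the point, J = [[-1.0000, 3.0000, -1.0000], [0.0000, 10.0000, -4.0000], [-0.244835, -3.0000, 6.0000]] (det J = -47.510330).
Solving J·Δ = −F gives Δ = (5.5760, 1.1520, -2.6200).
Then the next iterate is (x, y, z)₁ = (5.0760, 0.1520, 0.3800).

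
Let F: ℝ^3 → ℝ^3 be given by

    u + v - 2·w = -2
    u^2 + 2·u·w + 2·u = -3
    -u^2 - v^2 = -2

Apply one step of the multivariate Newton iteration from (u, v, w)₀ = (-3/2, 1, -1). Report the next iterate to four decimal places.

(-1.3611, 0.5833, 0.6111)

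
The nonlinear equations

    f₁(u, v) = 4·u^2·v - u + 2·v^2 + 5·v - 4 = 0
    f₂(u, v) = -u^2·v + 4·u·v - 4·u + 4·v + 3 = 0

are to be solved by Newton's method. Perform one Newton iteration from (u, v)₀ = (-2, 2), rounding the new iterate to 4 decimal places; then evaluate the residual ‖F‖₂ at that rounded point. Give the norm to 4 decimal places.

At (-2, 2): F = (48.0000, -5.0000).
Jacobian J = [[8·u·v - 1, 4·u^2 + 4·v + 5], [-2·u·v + 4·v - 4, -u^2 + 4·u + 4]].
At the point, J = [[-33.0000, 29.0000], [12.0000, -8.0000]] (det J = -84.0000).
Solving J·Δ = −F gives Δ = (-2.8452, -4.8929).
Then the next iterate is (u, v)₁ = (-4.8452, -2.8929).
Re-evaluating at (-4.8452, -2.8929): F = (-268.536013, 134.789530), so ‖F‖₂ = 300.4660.

300.4660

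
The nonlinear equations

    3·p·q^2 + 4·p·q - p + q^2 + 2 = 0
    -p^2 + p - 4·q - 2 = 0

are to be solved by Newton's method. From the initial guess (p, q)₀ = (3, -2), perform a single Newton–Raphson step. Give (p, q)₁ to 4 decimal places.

(2.6053, -1.5066)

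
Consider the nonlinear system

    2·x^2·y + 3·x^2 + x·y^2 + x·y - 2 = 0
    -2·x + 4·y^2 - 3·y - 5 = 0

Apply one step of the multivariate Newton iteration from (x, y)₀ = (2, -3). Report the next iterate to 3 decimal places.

(1.203, -1.608)

At (2, -3): F = (-2.000, 36.000).
Jacobian J = [[4·x·y + 6·x + y^2 + y, 2·x^2 + 2·x·y + x], [-2, 8·y - 3]].
At the point, J = [[-6.000, -2.000], [-2.000, -27.000]] (det J = 158.000).
Solving J·Δ = −F gives Δ = (-0.797, 1.392).
Then the next iterate is (x, y)₁ = (1.203, -1.608).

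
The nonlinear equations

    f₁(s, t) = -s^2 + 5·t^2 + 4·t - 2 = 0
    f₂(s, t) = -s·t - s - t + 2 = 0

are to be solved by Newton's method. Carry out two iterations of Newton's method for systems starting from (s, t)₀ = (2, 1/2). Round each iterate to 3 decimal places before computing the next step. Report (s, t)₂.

(1.026, 0.478)

At (2, 1/2): F = (-2.750, -1.500).
Jacobian J = [[-2·s, 10·t + 4], [-t - 1, -s - 1]].
At the point, J = [[-4.000, 9.000], [-1.500, -3.000]] (det J = 25.500).
Solving J·Δ = −F gives Δ = (-0.853, -0.074).
Then the next iterate is (s, t)₁ = (1.147, 0.426).
Round to (1.147, 0.426) and repeat: F = (-0.70423, -0.06162), J = [[-2.294, 8.260], [-1.426, -2.147]].
Δ = (-0.121, 0.052), so (s, t)₂ = (1.026, 0.478).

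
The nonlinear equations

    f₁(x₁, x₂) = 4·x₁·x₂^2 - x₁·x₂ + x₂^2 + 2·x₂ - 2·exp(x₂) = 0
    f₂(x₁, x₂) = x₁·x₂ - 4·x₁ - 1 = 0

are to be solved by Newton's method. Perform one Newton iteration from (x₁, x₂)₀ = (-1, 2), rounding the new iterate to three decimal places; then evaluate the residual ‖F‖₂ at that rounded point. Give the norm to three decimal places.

6.168

At (-1, 2): F = (-20.77811, 1.000).
Jacobian J = [[4·x₂^2 - x₂, 8·x₁·x₂ - x₁ + 2·x₂ - 2·exp(x₂) + 2], [x₂ - 4, x₁]].
At the point, J = [[14.000, -23.77811], [-2.000, -1.000]] (det J = -61.55622).
Solving J·Δ = −F gives Δ = (0.724, -0.448).
Then the next iterate is (x₁, x₂)₁ = (-0.276, 1.552).
Re-evaluating at (-0.276, 1.552): F = (-6.15996, -0.32435), so ‖F‖₂ = 6.168.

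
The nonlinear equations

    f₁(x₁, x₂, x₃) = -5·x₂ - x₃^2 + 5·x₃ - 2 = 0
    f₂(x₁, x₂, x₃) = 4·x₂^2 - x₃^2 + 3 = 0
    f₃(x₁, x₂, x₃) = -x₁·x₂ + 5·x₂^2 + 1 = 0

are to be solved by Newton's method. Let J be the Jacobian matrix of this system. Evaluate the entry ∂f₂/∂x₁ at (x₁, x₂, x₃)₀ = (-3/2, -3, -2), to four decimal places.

∂f₂/∂x₁ = 0.
At (-3/2, -3, -2) this is 0.0000.

0.0000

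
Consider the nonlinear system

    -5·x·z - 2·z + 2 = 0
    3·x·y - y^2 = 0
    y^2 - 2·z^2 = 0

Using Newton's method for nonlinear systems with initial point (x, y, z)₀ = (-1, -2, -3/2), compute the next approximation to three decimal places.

(-0.679, -2.077, -1.468)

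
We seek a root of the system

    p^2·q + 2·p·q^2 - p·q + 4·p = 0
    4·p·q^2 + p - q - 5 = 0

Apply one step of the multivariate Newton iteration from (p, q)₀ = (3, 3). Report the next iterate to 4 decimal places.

(1.4734, 2.3448)

At (3, 3): F = (84.0000, 103.0000).
Jacobian J = [[2·p·q + 2·q^2 - q + 4, p^2 + 4·p·q - p], [4·q^2 + 1, 8·p·q - 1]].
At the point, J = [[37.0000, 42.0000], [37.0000, 71.0000]] (det J = 1073.0000).
Solving J·Δ = −F gives Δ = (-1.5266, -0.6552).
Then the next iterate is (p, q)₁ = (1.4734, 2.3448).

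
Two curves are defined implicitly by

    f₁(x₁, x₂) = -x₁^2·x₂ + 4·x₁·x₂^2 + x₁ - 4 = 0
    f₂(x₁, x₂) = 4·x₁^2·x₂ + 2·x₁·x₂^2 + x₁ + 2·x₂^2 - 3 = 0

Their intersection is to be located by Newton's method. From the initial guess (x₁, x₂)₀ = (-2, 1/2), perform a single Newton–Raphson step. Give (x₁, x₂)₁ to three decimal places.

At (-2, 1/2): F = (-10.000, 2.500).
Jacobian J = [[-2·x₁·x₂ + 4·x₂^2 + 1, -x₁^2 + 8·x₁·x₂], [8·x₁·x₂ + 2·x₂^2 + 1, 4·x₁^2 + 4·x₁·x₂ + 4·x₂]].
At the point, J = [[4.000, -12.000], [-6.500, 14.000]] (det J = -22.000).
Solving J·Δ = −F gives Δ = (-5.000, -2.500).
Then the next iterate is (x₁, x₂)₁ = (-7.000, -2.000).

(-7.000, -2.000)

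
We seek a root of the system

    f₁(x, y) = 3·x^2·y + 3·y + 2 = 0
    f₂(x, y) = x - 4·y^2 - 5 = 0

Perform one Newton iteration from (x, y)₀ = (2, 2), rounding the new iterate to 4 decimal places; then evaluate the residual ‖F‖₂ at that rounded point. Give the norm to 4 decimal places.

At (2, 2): F = (32.0000, -19.0000).
Jacobian J = [[6·x·y, 3·x^2 + 3], [1, -8·y]].
At the point, J = [[24.0000, 15.0000], [1.0000, -16.0000]] (det J = -399.0000).
Solving J·Δ = −F gives Δ = (-0.5689, -1.2231).
Then the next iterate is (x, y)₁ = (1.4311, 0.7769).
Re-evaluating at (1.4311, 0.7769): F = (9.104084, -5.983194), so ‖F‖₂ = 10.8942.

10.8942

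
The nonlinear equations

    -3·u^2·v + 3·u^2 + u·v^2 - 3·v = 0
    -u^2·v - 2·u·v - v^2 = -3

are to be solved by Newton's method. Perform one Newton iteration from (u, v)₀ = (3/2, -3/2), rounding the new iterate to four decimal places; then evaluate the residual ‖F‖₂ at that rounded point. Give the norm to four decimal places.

At (3/2, -3/2): F = (24.7500, 8.6250).
Jacobian J = [[-6·u·v + 6·u + v^2, -3·u^2 + 2·u·v - 3], [-2·u·v - 2·v, -u^2 - 2·u - 2·v]].
At the point, J = [[24.7500, -14.2500], [7.5000, -2.2500]] (det J = 51.1875).
Solving J·Δ = −F gives Δ = (-1.3132, -0.5440).
Then the next iterate is (u, v)₁ = (0.1868, -2.0440).
Re-evaluating at (0.1868, -2.0440): F = (7.231093, -0.342974), so ‖F‖₂ = 7.2392.

7.2392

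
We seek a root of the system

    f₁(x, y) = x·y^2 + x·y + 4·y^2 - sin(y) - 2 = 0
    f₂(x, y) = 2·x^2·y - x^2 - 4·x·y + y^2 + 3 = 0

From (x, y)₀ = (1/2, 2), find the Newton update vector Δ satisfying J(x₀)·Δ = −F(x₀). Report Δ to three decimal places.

At (1/2, 2): F = (16.09070, 3.750).
Jacobian J = [[y^2 + y, 2·x·y + x + 8·y - cos(y)], [4·x·y - 2·x - 4·y, 2·x^2 - 4·x + 2·y]].
At the point, J = [[6.000, 18.91615], [-5.000, 2.500]] (det J = 109.58073).
Solving J·Δ = −F gives Δ = (0.280, -0.940).

(0.280, -0.940)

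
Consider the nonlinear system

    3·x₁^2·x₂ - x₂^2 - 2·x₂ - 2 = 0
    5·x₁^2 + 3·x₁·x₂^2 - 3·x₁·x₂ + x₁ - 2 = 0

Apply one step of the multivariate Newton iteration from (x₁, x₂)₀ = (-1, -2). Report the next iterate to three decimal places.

At (-1, -2): F = (-8.000, -16.000).
Jacobian J = [[6·x₁·x₂, 3·x₁^2 - 2·x₂ - 2], [10·x₁ + 3·x₂^2 - 3·x₂ + 1, 6·x₁·x₂ - 3·x₁]].
At the point, J = [[12.000, 5.000], [9.000, 15.000]] (det J = 135.000).
Solving J·Δ = −F gives Δ = (0.296, 0.889).
Then the next iterate is (x₁, x₂)₁ = (-0.704, -1.111).

(-0.704, -1.111)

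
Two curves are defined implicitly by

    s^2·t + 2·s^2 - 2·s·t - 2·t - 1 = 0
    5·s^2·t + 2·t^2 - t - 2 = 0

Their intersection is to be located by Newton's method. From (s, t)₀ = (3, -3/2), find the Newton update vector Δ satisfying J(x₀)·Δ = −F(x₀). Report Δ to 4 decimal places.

(-2.3901, -1.1593)

At (3, -3/2): F = (15.5000, -63.5000).
Jacobian J = [[2·s·t + 4·s - 2·t, s^2 - 2·s - 2], [10·s·t, 5·s^2 + 4·t - 1]].
At the point, J = [[6.0000, 1.0000], [-45.0000, 38.0000]] (det J = 273.0000).
Solving J·Δ = −F gives Δ = (-2.3901, -1.1593).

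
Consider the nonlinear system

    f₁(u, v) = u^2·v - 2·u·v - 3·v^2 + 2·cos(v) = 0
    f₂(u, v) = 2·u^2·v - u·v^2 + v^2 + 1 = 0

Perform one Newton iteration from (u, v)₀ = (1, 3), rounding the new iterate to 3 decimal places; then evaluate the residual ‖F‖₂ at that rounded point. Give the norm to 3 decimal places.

5.416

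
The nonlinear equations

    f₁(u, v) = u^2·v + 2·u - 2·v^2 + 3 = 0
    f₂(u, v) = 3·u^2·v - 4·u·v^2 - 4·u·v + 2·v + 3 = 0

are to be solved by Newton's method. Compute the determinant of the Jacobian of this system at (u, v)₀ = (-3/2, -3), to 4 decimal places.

J = [[2·u·v + 2, u^2 - 4·v], [6·u·v - 4·v^2 - 4·v, 3·u^2 - 8·u·v - 4·u + 2]].
At the point, J = [[11.0000, 14.2500], [3.0000, -21.2500]].
det J = -276.5000.

-276.5000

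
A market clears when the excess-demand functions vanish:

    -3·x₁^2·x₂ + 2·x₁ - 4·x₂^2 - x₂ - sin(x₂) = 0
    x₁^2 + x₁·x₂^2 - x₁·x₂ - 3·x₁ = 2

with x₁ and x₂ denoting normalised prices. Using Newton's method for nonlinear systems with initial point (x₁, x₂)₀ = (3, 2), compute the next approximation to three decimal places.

(-1.857, 4.254)

At (3, 2): F = (-66.90930, 4.000).
Jacobian J = [[-6·x₁·x₂ + 2, -3·x₁^2 - 8·x₂ - cos(x₂) - 1], [2·x₁ + x₂^2 - x₂ - 3, 2·x₁·x₂ - x₁]].
At the point, J = [[-34.000, -43.58385], [5.000, 9.000]] (det J = -88.08073).
Solving J·Δ = −F gives Δ = (-4.857, 2.254).
Then the next iterate is (x₁, x₂)₁ = (-1.857, 4.254).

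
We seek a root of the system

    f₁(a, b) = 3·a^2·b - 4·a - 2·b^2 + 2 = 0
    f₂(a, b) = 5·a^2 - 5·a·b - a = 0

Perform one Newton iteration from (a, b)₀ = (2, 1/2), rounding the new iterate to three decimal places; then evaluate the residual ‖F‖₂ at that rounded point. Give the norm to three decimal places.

2.974

At (2, 1/2): F = (-0.500, 13.000).
Jacobian J = [[6·a·b - 4, 3·a^2 - 4·b], [10·a - 5·b - 1, -5·a]].
At the point, J = [[2.000, 10.000], [16.500, -10.000]] (det J = -185.000).
Solving J·Δ = −F gives Δ = (-0.676, 0.185).
Then the next iterate is (a, b)₁ = (1.324, 0.685).
Re-evaluating at (1.324, 0.685): F = (-0.63208, 2.90618), so ‖F‖₂ = 2.974.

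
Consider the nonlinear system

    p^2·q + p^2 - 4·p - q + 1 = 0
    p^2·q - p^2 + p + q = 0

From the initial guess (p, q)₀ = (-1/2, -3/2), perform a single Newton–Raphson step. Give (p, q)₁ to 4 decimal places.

(1.5000, -5.0000)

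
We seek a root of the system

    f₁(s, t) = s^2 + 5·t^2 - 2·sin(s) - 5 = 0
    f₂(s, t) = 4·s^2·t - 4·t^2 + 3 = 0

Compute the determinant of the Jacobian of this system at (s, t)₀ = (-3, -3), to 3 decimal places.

1918.799

J = [[2·s - 2·cos(s), 10·t], [8·s·t, 4·s^2 - 8·t]].
At the point, J = [[-4.02002, -30.000], [72.000, 60.000]].
det J = 1918.799.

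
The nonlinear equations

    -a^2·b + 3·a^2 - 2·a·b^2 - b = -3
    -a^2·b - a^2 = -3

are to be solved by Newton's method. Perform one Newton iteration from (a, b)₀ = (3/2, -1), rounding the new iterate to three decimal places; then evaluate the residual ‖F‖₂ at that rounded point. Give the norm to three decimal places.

4.008

At (3/2, -1): F = (10.000, 3.000).
Jacobian J = [[-2·a·b + 6·a - 2·b^2, -a^2 - 4·a·b - 1], [-2·a·b - 2·a, -a^2]].
At the point, J = [[10.000, 2.750], [0.000, -2.250]] (det J = -22.500).
Solving J·Δ = −F gives Δ = (-1.367, 1.333).
Then the next iterate is (a, b)₁ = (0.133, 0.333).
Re-evaluating at (0.133, 0.333): F = (2.68468, 2.97642), so ‖F‖₂ = 4.008.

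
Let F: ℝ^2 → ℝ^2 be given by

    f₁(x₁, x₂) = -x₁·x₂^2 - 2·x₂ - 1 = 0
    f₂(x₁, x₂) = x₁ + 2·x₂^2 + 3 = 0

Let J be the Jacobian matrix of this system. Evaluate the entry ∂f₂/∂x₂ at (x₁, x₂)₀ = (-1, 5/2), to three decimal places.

10.000

∂f₂/∂x₂ = 4·x₂.
At (-1, 5/2) this is 10.000.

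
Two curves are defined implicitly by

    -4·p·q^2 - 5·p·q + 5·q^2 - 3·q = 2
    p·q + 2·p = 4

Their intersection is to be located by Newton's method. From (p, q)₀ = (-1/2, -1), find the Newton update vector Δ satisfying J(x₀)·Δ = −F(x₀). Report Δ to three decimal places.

(4.857, 0.714)

At (-1/2, -1): F = (5.500, -4.500).
Jacobian J = [[-4·q^2 - 5·q, -8·p·q - 5·p + 10·q - 3], [q + 2, p]].
At the point, J = [[1.000, -14.500], [1.000, -0.500]] (det J = 14.000).
Solving J·Δ = −F gives Δ = (4.857, 0.714).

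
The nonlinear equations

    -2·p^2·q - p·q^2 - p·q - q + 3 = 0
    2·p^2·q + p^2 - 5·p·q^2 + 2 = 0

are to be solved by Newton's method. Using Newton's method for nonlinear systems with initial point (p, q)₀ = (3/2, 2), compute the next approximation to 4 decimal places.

(0.9524, 1.4505)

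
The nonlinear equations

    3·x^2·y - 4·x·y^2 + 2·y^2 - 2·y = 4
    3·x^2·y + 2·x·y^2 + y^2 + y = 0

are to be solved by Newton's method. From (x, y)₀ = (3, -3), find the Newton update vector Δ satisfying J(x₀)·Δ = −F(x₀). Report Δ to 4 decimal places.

At (3, -3): F = (-169.0000, -21.0000).
Jacobian J = [[6·x·y - 4·y^2, 3·x^2 - 8·x·y + 4·y - 2], [6·x·y + 2·y^2, 3·x^2 + 4·x·y + 2·y + 1]].
At the point, J = [[-90.0000, 85.0000], [-36.0000, -14.0000]] (det J = 4320.0000).
Solving J·Δ = −F gives Δ = (-0.9609, 0.9708).

(-0.9609, 0.9708)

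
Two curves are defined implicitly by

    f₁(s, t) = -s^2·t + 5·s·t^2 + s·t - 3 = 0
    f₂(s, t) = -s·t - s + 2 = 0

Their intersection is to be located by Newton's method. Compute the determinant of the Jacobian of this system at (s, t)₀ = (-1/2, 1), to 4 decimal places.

-8.0000

J = [[-2·s·t + 5·t^2 + t, -s^2 + 10·s·t + s], [-t - 1, -s]].
At the point, J = [[7.0000, -5.7500], [-2.0000, 0.5000]].
det J = -8.0000.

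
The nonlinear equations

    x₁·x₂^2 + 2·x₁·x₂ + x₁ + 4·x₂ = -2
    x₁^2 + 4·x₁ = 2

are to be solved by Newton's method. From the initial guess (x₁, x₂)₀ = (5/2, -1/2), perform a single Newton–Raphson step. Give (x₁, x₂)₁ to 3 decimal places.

(0.917, -0.535)

At (5/2, -1/2): F = (0.625, 14.250).
Jacobian J = [[x₂^2 + 2·x₂ + 1, 2·x₁·x₂ + 2·x₁ + 4], [2·x₁ + 4, 0]].
At the point, J = [[0.250, 6.500], [9.000, 0.000]] (det J = -58.500).
Solving J·Δ = −F gives Δ = (-1.583, -0.035).
Then the next iterate is (x₁, x₂)₁ = (0.917, -0.535).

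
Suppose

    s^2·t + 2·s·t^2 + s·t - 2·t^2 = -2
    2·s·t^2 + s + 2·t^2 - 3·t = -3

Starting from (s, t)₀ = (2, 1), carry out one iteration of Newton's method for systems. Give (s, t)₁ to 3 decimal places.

(1.697, 0.212)

At (2, 1): F = (10.000, 8.000).
Jacobian J = [[2·s·t + 2·t^2 + t, s^2 + 4·s·t + s - 4·t], [2·t^2 + 1, 4·s·t + 4·t - 3]].
At the point, J = [[7.000, 10.000], [3.000, 9.000]] (det J = 33.000).
Solving J·Δ = −F gives Δ = (-0.303, -0.788).
Then the next iterate is (s, t)₁ = (1.697, 0.212).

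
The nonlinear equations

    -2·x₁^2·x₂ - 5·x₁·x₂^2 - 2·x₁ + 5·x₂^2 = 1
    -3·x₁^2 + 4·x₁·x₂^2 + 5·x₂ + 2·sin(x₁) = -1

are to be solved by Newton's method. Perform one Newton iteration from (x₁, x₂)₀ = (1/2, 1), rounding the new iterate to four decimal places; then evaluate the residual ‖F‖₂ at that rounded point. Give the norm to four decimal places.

2.4597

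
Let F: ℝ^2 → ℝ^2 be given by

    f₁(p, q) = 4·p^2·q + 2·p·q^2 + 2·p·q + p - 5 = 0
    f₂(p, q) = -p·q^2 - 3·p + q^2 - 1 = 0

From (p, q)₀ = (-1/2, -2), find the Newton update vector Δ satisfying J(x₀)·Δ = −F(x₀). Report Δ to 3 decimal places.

(0.620, 0.360)

At (-1/2, -2): F = (-9.500, 6.500).
Jacobian J = [[8·p·q + 2·q^2 + 2·q + 1, 4·p^2 + 4·p·q + 2·p], [-q^2 - 3, -2·p·q + 2·q]].
At the point, J = [[13.000, 4.000], [-7.000, -6.000]] (det J = -50.000).
Solving J·Δ = −F gives Δ = (0.620, 0.360).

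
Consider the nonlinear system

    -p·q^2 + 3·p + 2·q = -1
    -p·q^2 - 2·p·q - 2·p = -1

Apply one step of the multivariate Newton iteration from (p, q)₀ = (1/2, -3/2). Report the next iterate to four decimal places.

(0.9474, -1.1316)

At (1/2, -3/2): F = (-1.6250, 0.3750).
Jacobian J = [[-q^2 + 3, -2·p·q + 2], [-q^2 - 2·q - 2, -2·p·q - 2·p]].
At the point, J = [[0.7500, 3.5000], [-1.2500, 0.5000]] (det J = 4.7500).
Solving J·Δ = −F gives Δ = (0.4474, 0.3684).
Then the next iterate is (p, q)₁ = (0.9474, -1.1316).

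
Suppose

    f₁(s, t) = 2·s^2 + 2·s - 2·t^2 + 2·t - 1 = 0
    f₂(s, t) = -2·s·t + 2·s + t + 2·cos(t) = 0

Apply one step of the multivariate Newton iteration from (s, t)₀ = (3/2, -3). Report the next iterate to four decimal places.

At (3/2, -3): F = (-17.5000, 7.020015).
Jacobian J = [[4·s + 2, -4·t + 2], [-2·t + 2, -2·s - 2·sin(t) + 1]].
At the point, J = [[8.0000, 14.0000], [8.0000, -1.717760]] (det J = -125.742080).
Solving J·Δ = −F gives Δ = (-0.5425, 1.5600).
Then the next iterate is (s, t)₁ = (0.9575, -1.4400).

(0.9575, -1.4400)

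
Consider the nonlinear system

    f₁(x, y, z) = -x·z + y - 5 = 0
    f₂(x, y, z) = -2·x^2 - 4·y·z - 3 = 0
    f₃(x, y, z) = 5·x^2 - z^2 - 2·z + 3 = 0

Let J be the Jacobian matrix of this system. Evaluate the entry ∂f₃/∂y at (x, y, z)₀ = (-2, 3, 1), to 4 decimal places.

0.0000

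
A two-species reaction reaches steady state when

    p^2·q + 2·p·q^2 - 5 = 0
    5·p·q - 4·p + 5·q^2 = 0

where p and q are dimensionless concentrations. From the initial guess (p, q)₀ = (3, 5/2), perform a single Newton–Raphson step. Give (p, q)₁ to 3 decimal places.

(3.017, 1.078)

At (3, 5/2): F = (55.000, 56.750).
Jacobian J = [[2·p·q + 2·q^2, p^2 + 4·p·q], [5·q - 4, 5·p + 10·q]].
At the point, J = [[27.500, 39.000], [8.500, 40.000]] (det J = 768.500).
Solving J·Δ = −F gives Δ = (0.017, -1.422).
Then the next iterate is (p, q)₁ = (3.017, 1.078).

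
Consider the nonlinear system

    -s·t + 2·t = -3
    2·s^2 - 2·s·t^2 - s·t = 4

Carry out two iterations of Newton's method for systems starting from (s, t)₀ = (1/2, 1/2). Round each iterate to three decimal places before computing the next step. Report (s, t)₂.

(-0.143, -0.905)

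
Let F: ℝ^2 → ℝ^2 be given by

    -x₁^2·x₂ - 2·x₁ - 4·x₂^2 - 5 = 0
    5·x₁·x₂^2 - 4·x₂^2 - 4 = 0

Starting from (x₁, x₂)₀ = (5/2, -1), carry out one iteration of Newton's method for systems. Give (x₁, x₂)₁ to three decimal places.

At (5/2, -1): F = (-7.750, 4.500).
Jacobian J = [[-2·x₁·x₂ - 2, -x₁^2 - 8·x₂], [5·x₂^2, 10·x₁·x₂ - 8·x₂]].
At the point, J = [[3.000, 1.750], [5.000, -17.000]] (det J = -59.750).
Solving J·Δ = −F gives Δ = (2.073, 0.874).
Then the next iterate is (x₁, x₂)₁ = (4.573, -0.126).

(4.573, -0.126)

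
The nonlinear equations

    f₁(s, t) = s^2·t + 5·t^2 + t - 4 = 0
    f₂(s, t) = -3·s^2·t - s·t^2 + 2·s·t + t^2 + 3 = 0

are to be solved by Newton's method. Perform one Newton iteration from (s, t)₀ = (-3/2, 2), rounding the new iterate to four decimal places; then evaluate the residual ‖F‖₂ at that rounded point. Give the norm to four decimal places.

5.0588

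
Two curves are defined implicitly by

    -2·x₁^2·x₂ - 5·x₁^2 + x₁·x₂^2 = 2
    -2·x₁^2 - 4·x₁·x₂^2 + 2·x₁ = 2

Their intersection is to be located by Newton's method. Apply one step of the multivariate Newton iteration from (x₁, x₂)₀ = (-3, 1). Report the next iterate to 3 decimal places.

At (-3, 1): F = (-68.000, -14.000).
Jacobian J = [[-4·x₁·x₂ - 10·x₁ + x₂^2, -2·x₁^2 + 2·x₁·x₂], [-4·x₁ - 4·x₂^2 + 2, -8·x₁·x₂]].
At the point, J = [[43.000, -24.000], [10.000, 24.000]] (det J = 1272.000).
Solving J·Δ = −F gives Δ = (1.547, -0.061).
Then the next iterate is (x₁, x₂)₁ = (-1.453, 0.939).

(-1.453, 0.939)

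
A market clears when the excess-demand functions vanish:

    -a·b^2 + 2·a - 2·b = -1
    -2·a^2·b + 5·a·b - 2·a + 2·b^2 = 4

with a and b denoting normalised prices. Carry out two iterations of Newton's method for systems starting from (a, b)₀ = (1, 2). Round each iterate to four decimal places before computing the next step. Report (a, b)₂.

(1.6289, 1.0248)

At (1, 2): F = (-5.0000, 8.0000).
Jacobian J = [[-b^2 + 2, -2·a·b - 2], [-4·a·b + 5·b - 2, -2·a^2 + 5·a + 4·b]].
At the point, J = [[-2.0000, -6.0000], [0.0000, 11.0000]] (det J = -22.0000).
Solving J·Δ = −F gives Δ = (-0.3182, -0.7273).
Then the next iterate is (a, b)₁ = (0.6818, 1.2727).
Round to (0.6818, 1.2727) and repeat: F = (-1.286156, 1.031333), J = [[0.380235, -3.735454], [0.892593, 7.570098]].
Δ = (0.9471, -0.2479), so (a, b)₂ = (1.6289, 1.0248).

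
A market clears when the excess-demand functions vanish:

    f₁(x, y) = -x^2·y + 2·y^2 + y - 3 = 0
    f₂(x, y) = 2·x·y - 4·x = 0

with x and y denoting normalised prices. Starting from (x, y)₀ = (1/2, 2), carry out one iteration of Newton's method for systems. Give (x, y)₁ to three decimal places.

(3.750, 2.000)

At (1/2, 2): F = (6.500, 0.000).
Jacobian J = [[-2·x·y, -x^2 + 4·y + 1], [2·y - 4, 2·x]].
At the point, J = [[-2.000, 8.750], [0.000, 1.000]] (det J = -2.000).
Solving J·Δ = −F gives Δ = (3.250, 0.000).
Then the next iterate is (x, y)₁ = (3.750, 2.000).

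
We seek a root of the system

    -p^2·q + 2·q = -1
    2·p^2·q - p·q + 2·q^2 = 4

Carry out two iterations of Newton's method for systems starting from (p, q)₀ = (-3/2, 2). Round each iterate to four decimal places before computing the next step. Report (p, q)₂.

At (-3/2, 2): F = (0.5000, 16.0000).
Jacobian J = [[-2·p·q, -p^2 + 2], [4·p·q - q, 2·p^2 - p + 4·q]].
At the point, J = [[6.0000, -0.2500], [-14.0000, 14.0000]] (det J = 80.5000).
Solving J·Δ = −F gives Δ = (-0.1366, -1.2795).
Then the next iterate is (p, q)₁ = (-1.6366, 0.7205).
Round to (-1.6366, 0.7205) and repeat: F = (0.511170, 2.077071), J = [[2.358341, -0.678460], [-5.437181, 9.875519]].
Δ = (-0.3294, -0.3917), so (p, q)₂ = (-1.9660, 0.3288).

(-1.9660, 0.3288)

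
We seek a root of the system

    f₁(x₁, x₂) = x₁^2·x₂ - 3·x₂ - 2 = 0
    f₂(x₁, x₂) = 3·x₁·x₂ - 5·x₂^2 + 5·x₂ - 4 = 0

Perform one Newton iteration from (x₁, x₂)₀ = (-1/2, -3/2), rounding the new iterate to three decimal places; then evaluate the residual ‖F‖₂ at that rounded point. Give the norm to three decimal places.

At (-1/2, -3/2): F = (2.125, -20.500).
Jacobian J = [[2·x₁·x₂, x₁^2 - 3], [3·x₂, 3·x₁ - 10·x₂ + 5]].
At the point, J = [[1.500, -2.750], [-4.500, 18.500]] (det J = 15.375).
Solving J·Δ = −F gives Δ = (1.110, 1.378).
Then the next iterate is (x₁, x₂)₁ = (0.610, -0.122).
Re-evaluating at (0.610, -0.122): F = (-1.67940, -4.90768), so ‖F‖₂ = 5.187.

5.187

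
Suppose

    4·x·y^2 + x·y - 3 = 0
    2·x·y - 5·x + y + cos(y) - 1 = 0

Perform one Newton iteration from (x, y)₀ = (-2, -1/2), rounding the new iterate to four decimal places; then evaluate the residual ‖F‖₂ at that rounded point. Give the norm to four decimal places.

At (-2, -1/2): F = (-4.0000, 11.377583).
Jacobian J = [[4·y^2 + y, 8·x·y + x], [2·y - 5, 2·x - sin(y) + 1]].
At the point, J = [[0.5000, 6.0000], [-6.0000, -2.520574]] (det J = 34.739713).
Solving J·Δ = −F gives Δ = (1.6748, 0.5271).
Then the next iterate is (x, y)₁ = (-0.3252, 0.0271).
Re-evaluating at (-0.3252, 0.0271): F = (-3.009768, 1.635107), so ‖F‖₂ = 3.4252.

3.4252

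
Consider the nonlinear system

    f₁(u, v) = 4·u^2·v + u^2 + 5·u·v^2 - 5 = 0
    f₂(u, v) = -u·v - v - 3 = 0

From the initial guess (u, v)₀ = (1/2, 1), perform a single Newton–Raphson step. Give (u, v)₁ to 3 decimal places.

(3.708, -4.139)

At (1/2, 1): F = (-1.250, -4.500).
Jacobian J = [[8·u·v + 2·u + 5·v^2, 4·u^2 + 10·u·v], [-v, -u - 1]].
At the point, J = [[10.000, 6.000], [-1.000, -1.500]] (det J = -9.000).
Solving J·Δ = −F gives Δ = (3.208, -5.139).
Then the next iterate is (u, v)₁ = (3.708, -4.139).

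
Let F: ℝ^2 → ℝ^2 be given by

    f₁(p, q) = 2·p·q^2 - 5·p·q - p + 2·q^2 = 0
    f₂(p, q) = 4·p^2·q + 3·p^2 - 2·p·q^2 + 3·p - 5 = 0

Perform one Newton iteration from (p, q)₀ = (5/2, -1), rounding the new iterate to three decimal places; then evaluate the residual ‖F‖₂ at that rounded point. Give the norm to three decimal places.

8.363

At (5/2, -1): F = (17.000, -8.750).
Jacobian J = [[2·q^2 - 5·q - 1, 4·p·q - 5·p + 4·q], [8·p·q + 6·p - 2·q^2 + 3, 4·p^2 - 4·p·q]].
At the point, J = [[6.000, -26.500], [-4.000, 35.000]] (det J = 104.000).
Solving J·Δ = −F gives Δ = (-3.492, -0.149).
Then the next iterate is (p, q)₁ = (-0.992, -1.149).
Re-evaluating at (-0.992, -1.149): F = (-4.68592, -6.92729), so ‖F‖₂ = 8.363.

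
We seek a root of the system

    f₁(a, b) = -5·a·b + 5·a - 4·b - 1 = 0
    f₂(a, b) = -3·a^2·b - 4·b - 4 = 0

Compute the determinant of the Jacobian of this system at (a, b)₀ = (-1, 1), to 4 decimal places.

J = [[-5·b + 5, -5·a - 4], [-6·a·b, -3·a^2 - 4]].
At the point, J = [[0.0000, 1.0000], [6.0000, -7.0000]].
det J = -6.0000.

-6.0000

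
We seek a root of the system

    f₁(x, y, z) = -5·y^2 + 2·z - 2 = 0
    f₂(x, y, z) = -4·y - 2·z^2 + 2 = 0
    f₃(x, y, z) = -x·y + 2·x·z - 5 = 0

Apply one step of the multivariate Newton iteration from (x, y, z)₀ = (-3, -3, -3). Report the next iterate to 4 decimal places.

(-1.7645, -1.2935, -2.0978)

At (-3, -3, -3): F = (-53.0000, -4.0000, 4.0000).
Jacobian J = [[0, -10·y, 2], [0, -4, -4·z], [-y + 2·z, -x, 2·x]].
At the point, J = [[0.0000, 30.0000, 2.0000], [0.0000, -4.0000, 12.0000], [-3.0000, 3.0000, -6.0000]] (det J = -1104.0000).
Solving J·Δ = −F gives Δ = (1.2355, 1.7065, 0.9022).
Then the next iterate is (x, y, z)₁ = (-1.7645, -1.2935, -2.0978).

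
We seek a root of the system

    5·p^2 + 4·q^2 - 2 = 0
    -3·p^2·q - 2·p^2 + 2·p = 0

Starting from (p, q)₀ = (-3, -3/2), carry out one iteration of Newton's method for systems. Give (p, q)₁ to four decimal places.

(-1.1560, -1.7768)

At (-3, -3/2): F = (52.0000, 16.5000).
Jacobian J = [[10·p, 8·q], [-6·p·q - 4·p + 2, -3·p^2]].
At the point, J = [[-30.0000, -12.0000], [-13.0000, -27.0000]] (det J = 654.0000).
Solving J·Δ = −F gives Δ = (1.8440, -0.2768).
Then the next iterate is (p, q)₁ = (-1.1560, -1.7768).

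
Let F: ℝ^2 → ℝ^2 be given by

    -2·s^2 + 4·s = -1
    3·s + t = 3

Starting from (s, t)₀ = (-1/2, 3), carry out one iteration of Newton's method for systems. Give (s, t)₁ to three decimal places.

At (-1/2, 3): F = (-1.500, -1.500).
Jacobian J = [[-4·s + 4, 0], [3, 1]].
At the point, J = [[6.000, 0.000], [3.000, 1.000]] (det J = 6.000).
Solving J·Δ = −F gives Δ = (0.250, 0.750).
Then the next iterate is (s, t)₁ = (-0.250, 3.750).

(-0.250, 3.750)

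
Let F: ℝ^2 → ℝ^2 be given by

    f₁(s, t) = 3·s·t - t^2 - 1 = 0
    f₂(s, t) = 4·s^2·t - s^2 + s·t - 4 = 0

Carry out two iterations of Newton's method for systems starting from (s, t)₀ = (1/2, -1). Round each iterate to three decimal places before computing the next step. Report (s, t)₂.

(0.523, 7.496)

At (1/2, -1): F = (-3.500, -5.750).
Jacobian J = [[3·t, 3·s - 2·t], [8·s·t - 2·s + t, 4·s^2 + s]].
At the point, J = [[-3.000, 3.500], [-6.000, 1.500]] (det J = 16.500).
Solving J·Δ = −F gives Δ = (-0.902, 0.227).
Then the next iterate is (s, t)₁ = (-0.402, -0.773).
Round to (-0.402, -0.773) and repeat: F = (-0.66529, -4.35054), J = [[-2.319, 0.340], [2.51697, 0.24442]].
Δ = (0.925, 8.269), so (s, t)₂ = (0.523, 7.496).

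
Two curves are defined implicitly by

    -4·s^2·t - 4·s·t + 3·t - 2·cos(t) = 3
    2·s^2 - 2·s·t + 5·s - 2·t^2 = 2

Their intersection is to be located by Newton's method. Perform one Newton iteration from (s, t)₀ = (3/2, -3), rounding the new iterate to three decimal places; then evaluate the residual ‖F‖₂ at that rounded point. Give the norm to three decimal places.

8.568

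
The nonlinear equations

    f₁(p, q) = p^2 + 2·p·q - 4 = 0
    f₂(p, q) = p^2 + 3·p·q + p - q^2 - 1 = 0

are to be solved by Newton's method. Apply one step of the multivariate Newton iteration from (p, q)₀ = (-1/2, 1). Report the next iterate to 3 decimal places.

(25.250, 22.000)

At (-1/2, 1): F = (-4.750, -3.750).
Jacobian J = [[2·p + 2·q, 2·p], [2·p + 3·q + 1, 3·p - 2·q]].
At the point, J = [[1.000, -1.000], [3.000, -3.500]] (det J = -0.500).
Solving J·Δ = −F gives Δ = (25.750, 21.000).
Then the next iterate is (p, q)₁ = (25.250, 22.000).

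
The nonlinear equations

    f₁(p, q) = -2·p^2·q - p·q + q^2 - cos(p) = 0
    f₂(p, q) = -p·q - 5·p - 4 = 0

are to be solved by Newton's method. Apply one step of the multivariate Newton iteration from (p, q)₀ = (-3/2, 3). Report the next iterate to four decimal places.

(-0.9644, 0.5234)

At (-3/2, 3): F = (-0.070737, 8.0000).
Jacobian J = [[-4·p·q - q + sin(p), -2·p^2 - p + 2·q], [-q - 5, -p]].
At the point, J = [[14.002505, 3.0000], [-8.0000, 1.5000]] (det J = 45.003758).
Solving J·Δ = −F gives Δ = (0.5356, -2.4766).
Then the next iterate is (p, q)₁ = (-0.9644, 0.5234).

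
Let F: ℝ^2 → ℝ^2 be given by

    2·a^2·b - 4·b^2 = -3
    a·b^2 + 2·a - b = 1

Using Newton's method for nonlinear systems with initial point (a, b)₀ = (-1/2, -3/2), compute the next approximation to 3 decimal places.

At (-1/2, -3/2): F = (-6.750, -1.625).
Jacobian J = [[4·a·b, 2·a^2 - 8·b], [b^2 + 2, 2·a·b - 1]].
At the point, J = [[3.000, 12.500], [4.250, 0.500]] (det J = -51.625).
Solving J·Δ = −F gives Δ = (0.328, 0.461).
Then the next iterate is (a, b)₁ = (-0.172, -1.039).

(-0.172, -1.039)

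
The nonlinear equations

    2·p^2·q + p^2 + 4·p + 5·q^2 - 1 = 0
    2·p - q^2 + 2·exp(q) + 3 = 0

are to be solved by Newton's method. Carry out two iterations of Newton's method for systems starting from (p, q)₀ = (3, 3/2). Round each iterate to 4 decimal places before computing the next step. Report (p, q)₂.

(1.9197, -2.8442)

At (3, 3/2): F = (58.2500, 15.713378).
Jacobian J = [[4·p·q + 2·p + 4, 2·p^2 + 10·q], [2, -2·q + 2·exp(q)]].
At the point, J = [[28.0000, 33.0000], [2.0000, 5.963378]] (det J = 100.974588).
Solving J·Δ = −F gives Δ = (1.6952, -3.2035).
Then the next iterate is (p, q)₁ = (4.6952, -1.7035).
Round to (4.6952, -1.7035) and repeat: F = (-20.771720, 9.852578), J = [[-18.602693, 27.054806], [2.0000, 3.771090]].
Δ = (-2.7755, -1.1407), so (p, q)₂ = (1.9197, -2.8442).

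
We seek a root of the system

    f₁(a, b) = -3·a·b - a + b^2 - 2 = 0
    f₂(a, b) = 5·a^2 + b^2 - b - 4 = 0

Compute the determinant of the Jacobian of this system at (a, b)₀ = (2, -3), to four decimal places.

J = [[-3·b - 1, -3·a + 2·b], [10·a, 2·b - 1]].
At the point, J = [[8.0000, -12.0000], [20.0000, -7.0000]].
det J = 184.0000.

184.0000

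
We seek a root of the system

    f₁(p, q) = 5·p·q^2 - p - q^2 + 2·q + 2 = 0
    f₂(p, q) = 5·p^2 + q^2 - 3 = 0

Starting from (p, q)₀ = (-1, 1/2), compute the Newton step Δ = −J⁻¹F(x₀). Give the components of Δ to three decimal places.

At (-1, 1/2): F = (2.500, 2.250).
Jacobian J = [[5·q^2 - 1, 10·p·q - 2·q + 2], [10·p, 2·q]].
At the point, J = [[0.250, -4.000], [-10.000, 1.000]] (det J = -39.750).
Solving J·Δ = −F gives Δ = (0.289, 0.643).

(0.289, 0.643)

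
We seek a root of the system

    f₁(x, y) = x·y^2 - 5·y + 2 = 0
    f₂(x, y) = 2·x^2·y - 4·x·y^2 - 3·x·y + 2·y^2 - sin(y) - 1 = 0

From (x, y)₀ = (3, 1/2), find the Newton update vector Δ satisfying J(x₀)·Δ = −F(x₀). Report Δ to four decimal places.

At (3, 1/2): F = (0.2500, 0.520574).
Jacobian J = [[y^2, 2·x·y - 5], [4·x·y - 4·y^2 - 3·y, 2·x^2 - 8·x·y - 3·x + 4·y - cos(y)]].
At the point, J = [[0.2500, -2.0000], [3.5000, -1.877583]] (det J = 6.530604).
Solving J·Δ = −F gives Δ = (-0.0875, 0.1141).

(-0.0875, 0.1141)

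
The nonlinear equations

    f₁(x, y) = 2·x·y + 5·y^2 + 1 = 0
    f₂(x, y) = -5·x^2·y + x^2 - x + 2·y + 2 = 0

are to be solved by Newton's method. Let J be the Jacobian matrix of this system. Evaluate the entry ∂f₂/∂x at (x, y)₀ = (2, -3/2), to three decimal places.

33.000

∂f₂/∂x = -10·x·y + 2·x - 1.
At (2, -3/2) this is 33.000.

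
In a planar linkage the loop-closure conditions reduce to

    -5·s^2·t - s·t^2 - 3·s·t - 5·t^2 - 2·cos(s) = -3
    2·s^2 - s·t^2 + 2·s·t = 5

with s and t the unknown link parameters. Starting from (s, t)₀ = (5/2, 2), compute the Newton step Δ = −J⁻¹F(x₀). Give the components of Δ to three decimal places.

(-1.050, -0.599)

At (5/2, 2): F = (-102.89771, 7.500).
Jacobian J = [[-10·s·t - t^2 - 3·t + 2·sin(s), -5·s^2 - 2·s·t - 3·s - 10·t], [4·s - t^2 + 2·t, -2·s·t + 2·s]].
At the point, J = [[-58.80306, -68.750], [10.000, -5.000]] (det J = 981.51528).
Solving J·Δ = −F gives Δ = (-1.050, -0.599).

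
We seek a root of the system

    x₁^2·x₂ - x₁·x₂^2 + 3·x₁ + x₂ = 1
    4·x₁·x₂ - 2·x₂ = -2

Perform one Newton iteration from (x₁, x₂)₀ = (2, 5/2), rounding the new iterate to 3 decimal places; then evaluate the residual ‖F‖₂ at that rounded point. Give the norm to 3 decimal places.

3.971

At (2, 5/2): F = (5.000, 17.000).
Jacobian J = [[2·x₁·x₂ - x₂^2 + 3, x₁^2 - 2·x₁·x₂ + 1], [4·x₂, 4·x₁ - 2]].
At the point, J = [[6.750, -5.000], [10.000, 6.000]] (det J = 90.500).
Solving J·Δ = −F gives Δ = (-1.271, -0.715).
Then the next iterate is (x₁, x₂)₁ = (0.729, 1.785).
Re-evaluating at (0.729, 1.785): F = (1.59786, 3.63506), so ‖F‖₂ = 3.971.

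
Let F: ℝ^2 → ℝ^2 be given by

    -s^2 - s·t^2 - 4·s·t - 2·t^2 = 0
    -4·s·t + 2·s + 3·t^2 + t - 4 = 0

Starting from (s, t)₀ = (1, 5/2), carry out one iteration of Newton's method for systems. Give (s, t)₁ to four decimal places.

(0.5115, 1.4035)

At (1, 5/2): F = (-29.7500, 9.2500).
Jacobian J = [[-2·s - t^2 - 4·t, -2·s·t - 4·s - 4·t], [-4·t + 2, -4·s + 6·t + 1]].
At the point, J = [[-18.2500, -19.0000], [-8.0000, 12.0000]] (det J = -371.0000).
Solving J·Δ = −F gives Δ = (-0.4885, -1.0965).
Then the next iterate is (s, t)₁ = (0.5115, 1.4035).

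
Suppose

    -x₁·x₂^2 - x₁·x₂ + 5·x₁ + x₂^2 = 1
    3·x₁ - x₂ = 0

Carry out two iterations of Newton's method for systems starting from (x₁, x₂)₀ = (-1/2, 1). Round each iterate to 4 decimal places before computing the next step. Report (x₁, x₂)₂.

At (-1/2, 1): F = (-1.5000, -2.5000).
Jacobian J = [[-x₂^2 - x₂ + 5, -2·x₁·x₂ - x₁ + 2·x₂], [3, -1]].
At the point, J = [[3.0000, 3.5000], [3.0000, -1.0000]] (det J = -13.5000).
Solving J·Δ = −F gives Δ = (0.7593, -0.2222).
Then the next iterate is (x₁, x₂)₁ = (0.2593, 0.7778).
Round to (0.2593, 0.7778) and repeat: F = (0.542920, 0.0001), J = [[3.617227, 0.892933], [3.0000, -1.0000]].
Δ = (-0.0862, -0.2586), so (x₁, x₂)₂ = (0.1731, 0.5192).

(0.1731, 0.5192)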